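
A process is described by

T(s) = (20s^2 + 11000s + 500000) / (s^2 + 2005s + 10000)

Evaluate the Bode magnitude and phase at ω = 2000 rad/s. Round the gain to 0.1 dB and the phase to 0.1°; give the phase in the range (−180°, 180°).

23.3 dB, 29.7°

Substitute s = j2000:
Numerator: 20(j2000)^2 + 11000(j2000) + 500000 = -79500000 + j22000000
Denominator: (j2000)^2 + 2005(j2000) + 10000 = -3990000 + j4010000
|N| = √(79500000² + 22000000²) ≈ 8.2488e+07, ∠N ≈ 164.53°
|D| = √(3990000² + 4010000²) ≈ 5.6569e+06, ∠D ≈ 134.86°
|T| = 8.2488e+07 / 5.6569e+06 ≈ 14.582
Gain = 20 log₁₀(14.582) ≈ 23.28 dB
∠T = 164.53° − 134.86° = 29.67°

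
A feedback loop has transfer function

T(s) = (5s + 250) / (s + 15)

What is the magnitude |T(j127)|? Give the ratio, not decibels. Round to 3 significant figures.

5.34

Substitute s = j127:
Numerator: 5(j127) + 250 = 250 + j635
Denominator: (j127) + 15 = 15 + j127
|N| = √(250² + 635²) ≈ 682.44, ∠N ≈ 68.51°
|D| = √(15² + 127²) ≈ 127.88, ∠D ≈ 83.26°
|T| = 682.44 / 127.88 ≈ 5.3366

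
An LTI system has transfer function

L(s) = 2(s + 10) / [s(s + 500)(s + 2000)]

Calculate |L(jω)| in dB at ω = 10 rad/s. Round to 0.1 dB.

-111.0 dB

At s = jω = j10:
zero (s+10): 10 + j10 → |·| = √(10²+10²) = √200 ≈ 14.142, ∠ = arctan(10/10) ≈ 45.00°
pole (s+500): 500 + j10 → |·| = √(500²+10²) = √250100 ≈ 500.1, ∠ = arctan(10/500) ≈ 1.15°
pole (s+2000): 2000 + j10 → |·| = √(2000²+10²) = √4000100 ≈ 2000, ∠ = arctan(10/2000) ≈ 0.29°
pole at origin: |s| = 10, ∠ = 90.00° (in denominator)
|L| = 2 · 14.142 / 1.0002e+07 ≈ 2.8278e-06
Gain = 20 log₁₀(2.8278e-06) ≈ -110.97 dB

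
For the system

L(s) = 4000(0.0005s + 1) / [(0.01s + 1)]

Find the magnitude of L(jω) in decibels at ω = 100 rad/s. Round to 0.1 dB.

At ω = 100 rad/s:
zero (1 + j100·0.0005) = 1 + j0.05 → |·| ≈ 1.0012, ∠ ≈ 2.86°
pole (1 + j100·0.01) = 1 + j1 → |·| ≈ 1.4142, ∠ ≈ 45.00°
|L| = 4000 · 1.0012 / (1.4142) ≈ 2831.8
Gain = 20 log₁₀(2831.8) ≈ 69.04 dB

69.0 dB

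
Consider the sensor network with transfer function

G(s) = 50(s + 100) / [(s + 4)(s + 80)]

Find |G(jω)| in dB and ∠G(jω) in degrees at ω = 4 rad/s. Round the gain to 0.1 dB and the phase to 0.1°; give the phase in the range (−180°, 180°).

20.9 dB, -45.6°

At s = jω = j4:
zero (s+100): 100 + j4 → |·| = √(100²+4²) = √10016 ≈ 100.08, ∠ = arctan(4/100) ≈ 2.29°
pole (s+4): 4 + j4 → |·| = √(4²+4²) = √32 ≈ 5.6569, ∠ = arctan(4/4) ≈ 45.00°
pole (s+80): 80 + j4 → |·| = √(80²+4²) = √6416 ≈ 80.1, ∠ = arctan(4/80) ≈ 2.86°
|G| = 50 · 100.08 / 453.12 ≈ 11.043
Gain = 20 log₁₀(11.043) ≈ 20.86 dB
∠G = 2.29° − 47.86° = -45.57°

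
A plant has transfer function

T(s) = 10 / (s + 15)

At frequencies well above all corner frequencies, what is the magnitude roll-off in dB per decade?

-20 dB/decade

Each pole contributes −20 dB/decade at high frequency; each zero contributes +20 dB/decade.
Net: 0 zero(s) − 1 pole(s) → -20 dB/decade.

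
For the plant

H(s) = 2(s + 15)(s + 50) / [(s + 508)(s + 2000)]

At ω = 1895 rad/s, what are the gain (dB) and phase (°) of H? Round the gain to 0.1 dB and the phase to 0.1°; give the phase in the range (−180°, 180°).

2.5 dB, 59.6°

At s = jω = j1895:
zero (s+15): 15 + j1895 → |·| = √(15²+1895²) = √3591250 ≈ 1895.1, ∠ = arctan(1895/15) ≈ 89.55°
zero (s+50): 50 + j1895 → |·| = √(50²+1895²) = √3593525 ≈ 1895.7, ∠ = arctan(1895/50) ≈ 88.49°
pole (s+508): 508 + j1895 → |·| = √(508²+1895²) = √3849089 ≈ 1961.9, ∠ = arctan(1895/508) ≈ 74.99°
pole (s+2000): 2000 + j1895 → |·| = √(2000²+1895²) = √7591025 ≈ 2755.2, ∠ = arctan(1895/2000) ≈ 43.46°
|H| = 2 · 3.5925e+06 / 5.4054e+06 ≈ 1.3292
Gain = 20 log₁₀(1.3292) ≈ 2.47 dB
∠H = 178.04° − 118.45° = 59.59°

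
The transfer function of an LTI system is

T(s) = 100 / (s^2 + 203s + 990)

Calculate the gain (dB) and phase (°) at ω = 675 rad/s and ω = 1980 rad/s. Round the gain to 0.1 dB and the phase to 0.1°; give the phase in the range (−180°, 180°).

Substitute s = j675:
Numerator: 100 = 100 + j0
Denominator: (j675)^2 + 203(j675) + 990 = -454635 + j137025
|N| = √(100² + 0²) ≈ 100, ∠N ≈ 0.00°
|D| = √(454635² + 137025²) ≈ 4.7484e+05, ∠D ≈ 163.23°
|T| = 100 / 4.7484e+05 ≈ 0.0002106
Gain = 20 log₁₀(0.0002106) ≈ -73.53 dB
∠T = 0.00° − 163.23° = -163.23°

Substitute s = j1980:
Numerator: 100 = 100 + j0
Denominator: (j1980)^2 + 203(j1980) + 990 = -3919410 + j401940
|N| = √(100² + 0²) ≈ 100, ∠N ≈ 0.00°
|D| = √(3919410² + 401940²) ≈ 3.94e+06, ∠D ≈ 174.14°
|T| = 100 / 3.94e+06 ≈ 2.5381e-05
Gain = 20 log₁₀(2.5381e-05) ≈ -91.91 dB
∠T = 0.00° − 174.14° = -174.14°

ω = 675: -73.5 dB, -163.2°; ω = 1980: -91.9 dB, -174.1°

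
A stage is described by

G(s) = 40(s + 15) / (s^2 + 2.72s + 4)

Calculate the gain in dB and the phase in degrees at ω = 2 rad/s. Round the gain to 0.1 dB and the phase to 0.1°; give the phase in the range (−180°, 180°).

At s = jω = j2:
zero (s+15): 15 + j2 → |·| = √(15²+2²) = √229 ≈ 15.133, ∠ = arctan(2/15) ≈ 7.59°
quadratic: (j2)² + 2.72·j2 + 4 = 0 + j5.44 → |·| ≈ 5.44, ∠ ≈ 90.00°
|G| = 40 · 15.133 / 5.44 ≈ 111.27
Gain = 20 log₁₀(111.27) ≈ 40.93 dB
∠G = 7.59° − 90.00° = -82.41°

40.9 dB, -82.4°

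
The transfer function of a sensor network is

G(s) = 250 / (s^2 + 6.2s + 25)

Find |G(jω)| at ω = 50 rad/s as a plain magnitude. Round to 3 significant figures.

At s = jω = j50:
quadratic: (j50)² + 6.2·j50 + 25 = -2475 + j310 → |·| ≈ 2494.3, ∠ ≈ 172.86°
|G| = 250 / 2494.3 ≈ 0.10023

0.100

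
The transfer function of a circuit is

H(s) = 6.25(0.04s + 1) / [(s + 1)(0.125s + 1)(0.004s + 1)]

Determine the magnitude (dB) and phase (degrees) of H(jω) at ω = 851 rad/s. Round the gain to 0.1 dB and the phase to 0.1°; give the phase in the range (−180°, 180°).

At ω = 851 rad/s:
zero (1 + j851·0.04) = 1 + j34.04 → |·| ≈ 34.055, ∠ ≈ 88.32°
pole (1 + j851·1) = 1 + j851 → |·| ≈ 851, ∠ ≈ 89.93°
pole (1 + j851·0.125) = 1 + j106.375 → |·| ≈ 106.38, ∠ ≈ 89.46°
pole (1 + j851·0.004) = 1 + j3.404 → |·| ≈ 3.5478, ∠ ≈ 73.63°
|H| = 6.25 · 34.055 / (851 · 106.38 · 3.5478) ≈ 0.00066269
Gain = 20 log₁₀(0.00066269) ≈ -63.57 dB
∠H = (88.32°) − (89.93° + 89.46° + 73.63°) = -164.70°

-63.6 dB, -164.7°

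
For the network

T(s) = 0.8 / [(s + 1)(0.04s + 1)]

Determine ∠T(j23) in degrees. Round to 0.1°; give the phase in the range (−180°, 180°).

At ω = 23 rad/s:
pole (1 + j23·1) = 1 + j23 → |·| ≈ 23.022, ∠ ≈ 87.51°
pole (1 + j23·0.04) = 1 + j0.92 → |·| ≈ 1.3588, ∠ ≈ 42.61°
∠T = (0°) − (87.51° + 42.61°) = -130.12°

-130.1°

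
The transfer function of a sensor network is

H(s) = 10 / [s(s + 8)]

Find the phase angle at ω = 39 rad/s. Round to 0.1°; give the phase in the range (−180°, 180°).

At s = jω = j39:
pole (s+8): 8 + j39 → |·| = √(8²+39²) = √1585 ≈ 39.812, ∠ = arctan(39/8) ≈ 78.41°
pole at origin: |s| = 39, ∠ = 90.00° (in denominator)
∠H = 0.00° − 168.41° = -168.41°

-168.4°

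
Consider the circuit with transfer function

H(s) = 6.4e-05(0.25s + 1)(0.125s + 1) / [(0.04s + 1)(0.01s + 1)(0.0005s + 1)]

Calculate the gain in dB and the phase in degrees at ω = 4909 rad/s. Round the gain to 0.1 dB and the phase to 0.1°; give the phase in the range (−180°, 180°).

-54.5 dB, -66.5°

At ω = 4909 rad/s:
zero (1 + j4909·0.25) = 1 + j1227.25 → |·| ≈ 1227.3, ∠ ≈ 89.95°
zero (1 + j4909·0.125) = 1 + j613.625 → |·| ≈ 613.63, ∠ ≈ 89.91°
pole (1 + j4909·0.04) = 1 + j196.36 → |·| ≈ 196.36, ∠ ≈ 89.71°
pole (1 + j4909·0.01) = 1 + j49.09 → |·| ≈ 49.1, ∠ ≈ 88.83°
pole (1 + j4909·0.0005) = 1 + j2.4545 → |·| ≈ 2.6504, ∠ ≈ 67.83°
|H| = 6.4e-05 · 1227.3 · 613.63 / (196.36 · 49.1 · 2.6504) ≈ 0.0018862
Gain = 20 log₁₀(0.0018862) ≈ -54.49 dB
∠H = (89.95° + 89.91°) − (89.71° + 88.83° + 67.83°) = -66.51°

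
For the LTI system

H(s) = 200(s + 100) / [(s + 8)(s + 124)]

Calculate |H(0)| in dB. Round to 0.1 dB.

26.1 dB

H(0) = 200·100 / (8·124) ≈ 20.161
20 log₁₀(20.161) ≈ 26.09 dB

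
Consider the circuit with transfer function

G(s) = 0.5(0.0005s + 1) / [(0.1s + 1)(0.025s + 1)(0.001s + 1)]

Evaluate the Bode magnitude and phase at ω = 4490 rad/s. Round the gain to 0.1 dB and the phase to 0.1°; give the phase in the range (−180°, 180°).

At ω = 4490 rad/s:
zero (1 + j4490·0.0005) = 1 + j2.245 → |·| ≈ 2.4576, ∠ ≈ 65.99°
pole (1 + j4490·0.1) = 1 + j449 → |·| ≈ 449, ∠ ≈ 89.87°
pole (1 + j4490·0.025) = 1 + j112.25 → |·| ≈ 112.25, ∠ ≈ 89.49°
pole (1 + j4490·0.001) = 1 + j4.49 → |·| ≈ 4.6, ∠ ≈ 77.44°
|G| = 0.5 · 2.4576 / (449 · 112.25 · 4.6) ≈ 5.3002e-06
Gain = 20 log₁₀(5.3002e-06) ≈ -105.51 dB
∠G = (65.99°) − (89.87° + 89.49° + 77.44°) = -190.81° ≡ 169.19° (principal value)

-105.5 dB, 169.2°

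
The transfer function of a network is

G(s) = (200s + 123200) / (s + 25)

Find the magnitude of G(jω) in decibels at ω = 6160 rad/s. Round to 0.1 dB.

Substitute s = j6160:
Numerator: 200(j6160) + 123200 = 123200 + j1232000
Denominator: (j6160) + 25 = 25 + j6160
|N| = √(123200² + 1232000²) ≈ 1.2381e+06, ∠N ≈ 84.29°
|D| = √(25² + 6160²) ≈ 6160.1, ∠D ≈ 89.77°
|G| = 1.2381e+06 / 6160.1 ≈ 200.99
Gain = 20 log₁₀(200.99) ≈ 46.06 dB

46.1 dB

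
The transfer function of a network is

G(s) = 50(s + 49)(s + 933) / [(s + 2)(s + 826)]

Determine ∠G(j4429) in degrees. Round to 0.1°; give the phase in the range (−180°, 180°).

-1.9°

At s = jω = j4429:
zero (s+49): 49 + j4429 → |·| = √(49²+4429²) = √19618442 ≈ 4429.3, ∠ = arctan(4429/49) ≈ 89.37°
zero (s+933): 933 + j4429 → |·| = √(933²+4429²) = √20486530 ≈ 4526.2, ∠ = arctan(4429/933) ≈ 78.10°
pole (s+2): 2 + j4429 → |·| = √(2²+4429²) = √19616045 ≈ 4429, ∠ = arctan(4429/2) ≈ 89.97°
pole (s+826): 826 + j4429 → |·| = √(826²+4429²) = √20298317 ≈ 4505.4, ∠ = arctan(4429/826) ≈ 79.44°
∠G = 167.47° − 169.41° = -1.94°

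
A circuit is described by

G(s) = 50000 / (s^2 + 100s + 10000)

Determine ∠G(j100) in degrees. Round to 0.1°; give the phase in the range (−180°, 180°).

At s = jω = j100:
quadratic: (j100)² + 100·j100 + 10000 = 0 + j10000 → |·| ≈ 10000, ∠ ≈ 90.00°
∠G = 0.00° − 90.00° = -90.00°

-90.0°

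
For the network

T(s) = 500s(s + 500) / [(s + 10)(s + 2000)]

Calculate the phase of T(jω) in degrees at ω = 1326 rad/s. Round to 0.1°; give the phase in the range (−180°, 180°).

At s = jω = j1326:
zero (s+500): 500 + j1326 → |·| = √(500²+1326²) = √2008276 ≈ 1417.1, ∠ = arctan(1326/500) ≈ 69.34°
zero at origin: s = j1326 → |·| = 1326, ∠ = 90.00°
pole (s+10): 10 + j1326 → |·| = √(10²+1326²) = √1758376 ≈ 1326, ∠ = arctan(1326/10) ≈ 89.57°
pole (s+2000): 2000 + j1326 → |·| = √(2000²+1326²) = √5758276 ≈ 2399.6, ∠ = arctan(1326/2000) ≈ 33.54°
∠T = 159.34° − 123.11° = 36.23°

36.2°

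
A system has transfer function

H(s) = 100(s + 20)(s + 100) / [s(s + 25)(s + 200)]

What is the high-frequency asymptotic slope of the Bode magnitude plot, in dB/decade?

-20 dB/decade

Each pole contributes −20 dB/decade at high frequency; each zero contributes +20 dB/decade.
Net: 2 zero(s) − 3 pole(s) → -20 dB/decade.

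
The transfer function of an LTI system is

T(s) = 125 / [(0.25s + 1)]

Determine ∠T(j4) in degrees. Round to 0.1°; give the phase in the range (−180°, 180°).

-45.0°

At ω = 4 rad/s:
pole (1 + j4·0.25) = 1 + j1 → |·| ≈ 1.4142, ∠ ≈ 45.00°
∠T = (0°) − (45.00°) = -45.00°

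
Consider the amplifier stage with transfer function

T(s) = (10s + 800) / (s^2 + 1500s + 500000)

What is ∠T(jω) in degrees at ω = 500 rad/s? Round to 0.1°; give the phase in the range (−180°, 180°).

9.3°

Substitute s = j500:
Numerator: 10(j500) + 800 = 800 + j5000
Denominator: (j500)^2 + 1500(j500) + 500000 = 250000 + j750000
|N| = √(800² + 5000²) ≈ 5063.6, ∠N ≈ 80.91°
|D| = √(250000² + 750000²) ≈ 7.9057e+05, ∠D ≈ 71.57°
∠T = 80.91° − 71.57° = 9.34°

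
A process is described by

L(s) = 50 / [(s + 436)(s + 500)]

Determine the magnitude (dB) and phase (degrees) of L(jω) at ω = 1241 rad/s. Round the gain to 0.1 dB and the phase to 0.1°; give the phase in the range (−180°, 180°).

At s = jω = j1241:
pole (s+436): 436 + j1241 → |·| = √(436²+1241²) = √1730177 ≈ 1315.4, ∠ = arctan(1241/436) ≈ 70.64°
pole (s+500): 500 + j1241 → |·| = √(500²+1241²) = √1790081 ≈ 1337.9, ∠ = arctan(1241/500) ≈ 68.06°
|L| = 50 / 1.7599e+06 ≈ 2.8411e-05
Gain = 20 log₁₀(2.8411e-05) ≈ -90.93 dB
∠L = 0.00° − 138.70° = -138.70°

-90.9 dB, -138.7°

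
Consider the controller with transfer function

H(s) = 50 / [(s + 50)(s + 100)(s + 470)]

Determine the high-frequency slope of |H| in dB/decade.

Each pole contributes −20 dB/decade at high frequency; each zero contributes +20 dB/decade.
Net: 0 zero(s) − 3 pole(s) → -60 dB/decade.

-60 dB/decade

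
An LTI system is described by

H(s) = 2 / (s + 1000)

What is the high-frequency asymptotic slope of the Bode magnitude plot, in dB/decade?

-20 dB/decade

Each pole contributes −20 dB/decade at high frequency; each zero contributes +20 dB/decade.
Net: 0 zero(s) − 1 pole(s) → -20 dB/decade.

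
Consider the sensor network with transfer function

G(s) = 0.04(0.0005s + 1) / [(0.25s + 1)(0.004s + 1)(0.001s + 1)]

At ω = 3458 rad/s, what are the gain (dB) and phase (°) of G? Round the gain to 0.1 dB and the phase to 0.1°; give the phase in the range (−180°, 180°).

-114.7 dB, 170.3°

At ω = 3458 rad/s:
zero (1 + j3458·0.0005) = 1 + j1.729 → |·| ≈ 1.9974, ∠ ≈ 59.96°
pole (1 + j3458·0.25) = 1 + j864.5 → |·| ≈ 864.5, ∠ ≈ 89.93°
pole (1 + j3458·0.004) = 1 + j13.832 → |·| ≈ 13.868, ∠ ≈ 85.86°
pole (1 + j3458·0.001) = 1 + j3.458 → |·| ≈ 3.5997, ∠ ≈ 73.87°
|G| = 0.04 · 1.9974 / (864.5 · 13.868 · 3.5997) ≈ 1.8513e-06
Gain = 20 log₁₀(1.8513e-06) ≈ -114.65 dB
∠G = (59.96°) − (89.93° + 85.86° + 73.87°) = -189.70° ≡ 170.30° (principal value)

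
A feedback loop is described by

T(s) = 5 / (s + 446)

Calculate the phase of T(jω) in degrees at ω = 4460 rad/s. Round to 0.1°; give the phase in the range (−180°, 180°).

-84.3°

At s = jω = j4460:
pole (s+446): 446 + j4460 → |·| = √(446²+4460²) = √20090516 ≈ 4482.2, ∠ = arctan(4460/446) ≈ 84.29°
∠T = 0.00° − 84.29° = -84.29°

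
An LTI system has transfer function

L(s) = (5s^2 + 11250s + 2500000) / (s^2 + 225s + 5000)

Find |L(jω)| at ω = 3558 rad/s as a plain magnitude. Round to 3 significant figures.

Substitute s = j3558:
Numerator: 5(j3558)^2 + 11250(j3558) + 2500000 = -60796820 + j40027500
Denominator: (j3558)^2 + 225(j3558) + 5000 = -12654364 + j800550
|N| = √(60796820² + 40027500²) ≈ 7.279e+07, ∠N ≈ 146.64°
|D| = √(12654364² + 800550²) ≈ 1.268e+07, ∠D ≈ 176.38°
|L| = 7.279e+07 / 1.268e+07 ≈ 5.7405

5.74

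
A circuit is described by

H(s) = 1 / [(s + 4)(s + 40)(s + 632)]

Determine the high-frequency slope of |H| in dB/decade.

-60 dB/decade

Each pole contributes −20 dB/decade at high frequency; each zero contributes +20 dB/decade.
Net: 0 zero(s) − 3 pole(s) → -60 dB/decade.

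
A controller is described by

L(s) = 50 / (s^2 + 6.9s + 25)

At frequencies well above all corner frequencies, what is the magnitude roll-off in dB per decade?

Each pole contributes −20 dB/decade at high frequency; each zero contributes +20 dB/decade.
Net: 0 zero(s) − 2 pole(s) → -40 dB/decade.

-40 dB/decade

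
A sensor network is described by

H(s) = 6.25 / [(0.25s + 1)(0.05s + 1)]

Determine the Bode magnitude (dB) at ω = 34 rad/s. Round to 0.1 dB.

-8.6 dB

At ω = 34 rad/s:
pole (1 + j34·0.25) = 1 + j8.5 → |·| ≈ 8.5586, ∠ ≈ 83.29°
pole (1 + j34·0.05) = 1 + j1.7 → |·| ≈ 1.9723, ∠ ≈ 59.53°
|H| = 6.25 · 1 / (8.5586 · 1.9723) ≈ 0.37026
Gain = 20 log₁₀(0.37026) ≈ -8.63 dB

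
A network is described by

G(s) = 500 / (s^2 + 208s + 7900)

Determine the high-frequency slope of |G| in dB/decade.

-40 dB/decade

Each pole contributes −20 dB/decade at high frequency; each zero contributes +20 dB/decade.
Net: 0 zero(s) − 2 pole(s) → -40 dB/decade.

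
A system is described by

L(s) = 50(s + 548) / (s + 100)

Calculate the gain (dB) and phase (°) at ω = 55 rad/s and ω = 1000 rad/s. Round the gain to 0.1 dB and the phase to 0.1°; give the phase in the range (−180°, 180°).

ω = 55: 47.7 dB, -23.1°; ω = 1000: 35.1 dB, -23.0°

At s = jω = j55:
zero (s+548): 548 + j55 → |·| = √(548²+55²) = √303329 ≈ 550.75, ∠ = arctan(55/548) ≈ 5.73°
pole (s+100): 100 + j55 → |·| = √(100²+55²) = √13025 ≈ 114.13, ∠ = arctan(55/100) ≈ 28.81°
|L| = 50 · 550.75 / 114.13 ≈ 241.28
Gain = 20 log₁₀(241.28) ≈ 47.65 dB
∠L = 5.73° − 28.81° = -23.08°

At s = jω = j1000:
zero (s+548): 548 + j1000 → |·| = √(548²+1000²) = √1300304 ≈ 1140.3, ∠ = arctan(1000/548) ≈ 61.28°
pole (s+100): 100 + j1000 → |·| = √(100²+1000²) = √1010000 ≈ 1005, ∠ = arctan(1000/100) ≈ 84.29°
|L| = 50 · 1140.3 / 1005 ≈ 56.731
Gain = 20 log₁₀(56.731) ≈ 35.08 dB
∠L = 61.28° − 84.29° = -23.01°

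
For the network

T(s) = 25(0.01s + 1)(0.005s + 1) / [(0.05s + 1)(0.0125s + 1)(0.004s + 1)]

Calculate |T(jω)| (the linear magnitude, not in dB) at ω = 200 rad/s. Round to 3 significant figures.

At ω = 200 rad/s:
zero (1 + j200·0.01) = 1 + j2 → |·| ≈ 2.2361, ∠ ≈ 63.43°
zero (1 + j200·0.005) = 1 + j1 → |·| ≈ 1.4142, ∠ ≈ 45.00°
pole (1 + j200·0.05) = 1 + j10 → |·| ≈ 10.05, ∠ ≈ 84.29°
pole (1 + j200·0.0125) = 1 + j2.5 → |·| ≈ 2.6926, ∠ ≈ 68.20°
pole (1 + j200·0.004) = 1 + j0.8 → |·| ≈ 1.2806, ∠ ≈ 38.66°
|T| = 25 · 2.2361 · 1.4142 / (10.05 · 2.6926 · 1.2806) ≈ 2.2813

2.28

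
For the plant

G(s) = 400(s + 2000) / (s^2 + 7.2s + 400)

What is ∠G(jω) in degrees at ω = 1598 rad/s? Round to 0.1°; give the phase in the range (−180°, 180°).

At s = jω = j1598:
zero (s+2000): 2000 + j1598 → |·| = √(2000²+1598²) = √6553604 ≈ 2560, ∠ = arctan(1598/2000) ≈ 38.62°
quadratic: (j1598)² + 7.2·j1598 + 400 = -2553204 + j11505.6 → |·| ≈ 2.5532e+06, ∠ ≈ 179.74°
∠G = 38.62° − 179.74° = -141.12°

-141.1°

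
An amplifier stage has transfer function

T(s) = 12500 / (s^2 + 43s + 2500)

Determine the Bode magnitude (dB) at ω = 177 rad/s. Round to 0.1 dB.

-7.6 dB

At s = jω = j177:
quadratic: (j177)² + 43·j177 + 2500 = -28829 + j7611 → |·| ≈ 29817, ∠ ≈ 165.21°
|T| = 12500 / 29817 ≈ 0.41922
Gain = 20 log₁₀(0.41922) ≈ -7.55 dB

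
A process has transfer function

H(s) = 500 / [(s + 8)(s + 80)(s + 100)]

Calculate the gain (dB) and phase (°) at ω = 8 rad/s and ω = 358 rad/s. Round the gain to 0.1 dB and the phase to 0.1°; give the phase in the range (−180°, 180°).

ω = 8: -45.2 dB, -55.3°; ω = 358: -99.8 dB, 119.5°

At s = jω = j8:
pole (s+8): 8 + j8 → |·| = √(8²+8²) = √128 ≈ 11.314, ∠ = arctan(8/8) ≈ 45.00°
pole (s+80): 80 + j8 → |·| = √(80²+8²) = √6464 ≈ 80.399, ∠ = arctan(8/80) ≈ 5.71°
pole (s+100): 100 + j8 → |·| = √(100²+8²) = √10064 ≈ 100.32, ∠ = arctan(8/100) ≈ 4.57°
|H| = 500 / 91255 ≈ 0.0054792
Gain = 20 log₁₀(0.0054792) ≈ -45.23 dB
∠H = 0.00° − 55.28° = -55.28°

At s = jω = j358:
pole (s+8): 8 + j358 → |·| = √(8²+358²) = √128228 ≈ 358.09, ∠ = arctan(358/8) ≈ 88.72°
pole (s+80): 80 + j358 → |·| = √(80²+358²) = √134564 ≈ 366.83, ∠ = arctan(358/80) ≈ 77.40°
pole (s+100): 100 + j358 → |·| = √(100²+358²) = √138164 ≈ 371.7, ∠ = arctan(358/100) ≈ 74.39°
|H| = 500 / 4.8826e+07 ≈ 1.024e-05
Gain = 20 log₁₀(1.024e-05) ≈ -99.79 dB
∠H = 0.00° − 240.51° = -240.51° ≡ 119.49° (principal value)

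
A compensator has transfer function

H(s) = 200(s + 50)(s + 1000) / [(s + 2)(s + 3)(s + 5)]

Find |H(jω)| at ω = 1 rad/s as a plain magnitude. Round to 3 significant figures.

At s = jω = j1:
zero (s+50): 50 + j1 → |·| = √(50²+1²) = √2501 ≈ 50.01, ∠ = arctan(1/50) ≈ 1.15°
zero (s+1000): 1000 + j1 → |·| = √(1000²+1²) = √1000001 ≈ 1000, ∠ = arctan(1/1000) ≈ 0.06°
pole (s+2): 2 + j1 → |·| = √(2²+1²) = √5 ≈ 2.2361, ∠ = arctan(1/2) ≈ 26.57°
pole (s+3): 3 + j1 → |·| = √(3²+1²) = √10 ≈ 3.1623, ∠ = arctan(1/3) ≈ 18.43°
pole (s+5): 5 + j1 → |·| = √(5²+1²) = √26 ≈ 5.099, ∠ = arctan(1/5) ≈ 11.31°
|H| = 200 · 50010 / 36.056 ≈ 2.774e+05

2.77e+05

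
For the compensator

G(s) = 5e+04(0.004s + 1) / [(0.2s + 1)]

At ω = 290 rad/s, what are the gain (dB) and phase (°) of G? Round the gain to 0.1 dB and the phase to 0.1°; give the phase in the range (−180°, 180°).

62.4 dB, -39.8°

At ω = 290 rad/s:
zero (1 + j290·0.004) = 1 + j1.16 → |·| ≈ 1.5315, ∠ ≈ 49.24°
pole (1 + j290·0.2) = 1 + j58 → |·| ≈ 58.009, ∠ ≈ 89.01°
|G| = 5e+04 · 1.5315 / (58.009) ≈ 1320.1
Gain = 20 log₁₀(1320.1) ≈ 62.41 dB
∠G = (49.24°) − (89.01°) = -39.77°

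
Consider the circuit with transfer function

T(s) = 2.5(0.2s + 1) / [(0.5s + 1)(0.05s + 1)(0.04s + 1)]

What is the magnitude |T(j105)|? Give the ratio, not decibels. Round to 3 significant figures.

At ω = 105 rad/s:
zero (1 + j105·0.2) = 1 + j21 → |·| ≈ 21.024, ∠ ≈ 87.27°
pole (1 + j105·0.5) = 1 + j52.5 → |·| ≈ 52.51, ∠ ≈ 88.91°
pole (1 + j105·0.05) = 1 + j5.25 → |·| ≈ 5.3444, ∠ ≈ 79.22°
pole (1 + j105·0.04) = 1 + j4.2 → |·| ≈ 4.3174, ∠ ≈ 76.61°
|T| = 2.5 · 21.024 / (52.51 · 5.3444 · 4.3174) ≈ 0.04338

0.0434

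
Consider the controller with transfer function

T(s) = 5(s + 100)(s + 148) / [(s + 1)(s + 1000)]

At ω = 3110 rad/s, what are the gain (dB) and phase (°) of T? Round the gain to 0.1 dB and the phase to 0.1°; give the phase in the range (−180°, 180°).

At s = jω = j3110:
zero (s+100): 100 + j3110 → |·| = √(100²+3110²) = √9682100 ≈ 3111.6, ∠ = arctan(3110/100) ≈ 88.16°
zero (s+148): 148 + j3110 → |·| = √(148²+3110²) = √9694004 ≈ 3113.5, ∠ = arctan(3110/148) ≈ 87.28°
pole (s+1): 1 + j3110 → |·| = √(1²+3110²) = √9672101 ≈ 3110, ∠ = arctan(3110/1) ≈ 89.98°
pole (s+1000): 1000 + j3110 → |·| = √(1000²+3110²) = √10672100 ≈ 3266.8, ∠ = arctan(3110/1000) ≈ 72.18°
|T| = 5 · 9.688e+06 / 1.016e+07 ≈ 4.7677
Gain = 20 log₁₀(4.7677) ≈ 13.57 dB
∠T = 175.44° − 162.16° = 13.28°

13.6 dB, 13.3°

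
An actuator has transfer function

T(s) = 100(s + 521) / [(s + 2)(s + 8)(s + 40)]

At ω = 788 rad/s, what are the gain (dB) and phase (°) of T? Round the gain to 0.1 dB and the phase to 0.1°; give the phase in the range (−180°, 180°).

At s = jω = j788:
zero (s+521): 521 + j788 → |·| = √(521²+788²) = √892385 ≈ 944.66, ∠ = arctan(788/521) ≈ 56.53°
pole (s+2): 2 + j788 → |·| = √(2²+788²) = √620948 ≈ 788, ∠ = arctan(788/2) ≈ 89.85°
pole (s+8): 8 + j788 → |·| = √(8²+788²) = √621008 ≈ 788.04, ∠ = arctan(788/8) ≈ 89.42°
pole (s+40): 40 + j788 → |·| = √(40²+788²) = √622544 ≈ 789.01, ∠ = arctan(788/40) ≈ 87.09°
|T| = 100 · 944.66 / 4.8996e+08 ≈ 0.0001928
Gain = 20 log₁₀(0.0001928) ≈ -74.30 dB
∠T = 56.53° − 266.36° = -209.83° ≡ 150.17° (principal value)

-74.3 dB, 150.2°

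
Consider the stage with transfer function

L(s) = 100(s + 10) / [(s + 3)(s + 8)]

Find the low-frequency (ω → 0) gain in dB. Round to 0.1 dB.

32.4 dB

L(0) = 100·10 / (3·8) ≈ 41.667
20 log₁₀(41.667) ≈ 32.40 dB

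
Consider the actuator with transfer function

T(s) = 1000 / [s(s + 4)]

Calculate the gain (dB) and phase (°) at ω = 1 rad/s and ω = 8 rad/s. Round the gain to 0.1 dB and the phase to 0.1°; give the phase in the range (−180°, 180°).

At s = jω = j1:
pole (s+4): 4 + j1 → |·| = √(4²+1²) = √17 ≈ 4.1231, ∠ = arctan(1/4) ≈ 14.04°
pole at origin: |s| = 1, ∠ = 90.00° (in denominator)
|T| = 1000 / 4.1231 ≈ 242.54
Gain = 20 log₁₀(242.54) ≈ 47.70 dB
∠T = 0.00° − 104.04° = -104.04°

At s = jω = j8:
pole (s+4): 4 + j8 → |·| = √(4²+8²) = √80 ≈ 8.9443, ∠ = arctan(8/4) ≈ 63.43°
pole at origin: |s| = 8, ∠ = 90.00° (in denominator)
|T| = 1000 / 71.554 ≈ 13.975
Gain = 20 log₁₀(13.975) ≈ 22.91 dB
∠T = 0.00° − 153.43° = -153.43°

ω = 1: 47.7 dB, -104.0°; ω = 8: 22.9 dB, -153.4°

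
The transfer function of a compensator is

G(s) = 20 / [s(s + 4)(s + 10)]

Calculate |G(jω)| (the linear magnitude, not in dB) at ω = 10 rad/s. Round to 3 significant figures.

0.0131

At s = jω = j10:
pole (s+4): 4 + j10 → |·| = √(4²+10²) = √116 ≈ 10.77, ∠ = arctan(10/4) ≈ 68.20°
pole (s+10): 10 + j10 → |·| = √(10²+10²) = √200 ≈ 14.142, ∠ = arctan(10/10) ≈ 45.00°
pole at origin: |s| = 10, ∠ = 90.00° (in denominator)
|G| = 20 / 1523.1 ≈ 0.013131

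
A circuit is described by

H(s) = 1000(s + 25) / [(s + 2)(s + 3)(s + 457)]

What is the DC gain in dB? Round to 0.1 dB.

H(0) = 1000·25 / (2·3·457) ≈ 9.1174
20 log₁₀(9.1174) ≈ 19.20 dB

19.2 dB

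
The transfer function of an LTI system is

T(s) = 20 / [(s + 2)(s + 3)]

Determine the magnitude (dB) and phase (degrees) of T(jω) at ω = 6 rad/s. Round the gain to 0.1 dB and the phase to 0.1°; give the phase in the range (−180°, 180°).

At s = jω = j6:
pole (s+2): 2 + j6 → |·| = √(2²+6²) = √40 ≈ 6.3246, ∠ = arctan(6/2) ≈ 71.57°
pole (s+3): 3 + j6 → |·| = √(3²+6²) = √45 ≈ 6.7082, ∠ = arctan(6/3) ≈ 63.43°
|T| = 20 / 42.427 ≈ 0.4714
Gain = 20 log₁₀(0.4714) ≈ -6.53 dB
∠T = 0.00° − 135.00° = -135.00°

-6.5 dB, -135.0°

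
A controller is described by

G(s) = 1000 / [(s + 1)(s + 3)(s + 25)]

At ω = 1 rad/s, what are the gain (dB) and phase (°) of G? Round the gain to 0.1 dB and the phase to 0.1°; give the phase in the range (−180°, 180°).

At s = jω = j1:
pole (s+1): 1 + j1 → |·| = √(1²+1²) = √2 ≈ 1.4142, ∠ = arctan(1/1) ≈ 45.00°
pole (s+3): 3 + j1 → |·| = √(3²+1²) = √10 ≈ 3.1623, ∠ = arctan(1/3) ≈ 18.43°
pole (s+25): 25 + j1 → |·| = √(25²+1²) = √626 ≈ 25.02, ∠ = arctan(1/25) ≈ 2.29°
|G| = 1000 / 111.89 ≈ 8.9373
Gain = 20 log₁₀(8.9373) ≈ 19.02 dB
∠G = 0.00° − 65.72° = -65.72°

19.0 dB, -65.7°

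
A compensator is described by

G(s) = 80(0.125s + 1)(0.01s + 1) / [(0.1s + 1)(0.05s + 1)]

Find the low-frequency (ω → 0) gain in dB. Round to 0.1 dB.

38.1 dB

G(0) = 80 · 1 / 1 = 80
20 log₁₀(80) ≈ 38.06 dB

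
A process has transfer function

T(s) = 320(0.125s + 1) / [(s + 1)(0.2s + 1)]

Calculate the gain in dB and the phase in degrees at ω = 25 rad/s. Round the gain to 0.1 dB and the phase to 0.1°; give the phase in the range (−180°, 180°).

18.3 dB, -94.1°

At ω = 25 rad/s:
zero (1 + j25·0.125) = 1 + j3.125 → |·| ≈ 3.2811, ∠ ≈ 72.26°
pole (1 + j25·1) = 1 + j25 → |·| ≈ 25.02, ∠ ≈ 87.71°
pole (1 + j25·0.2) = 1 + j5 → |·| ≈ 5.099, ∠ ≈ 78.69°
|T| = 320 · 3.2811 / (25.02 · 5.099) ≈ 8.2299
Gain = 20 log₁₀(8.2299) ≈ 18.31 dB
∠T = (72.26°) − (87.71° + 78.69°) = -94.14°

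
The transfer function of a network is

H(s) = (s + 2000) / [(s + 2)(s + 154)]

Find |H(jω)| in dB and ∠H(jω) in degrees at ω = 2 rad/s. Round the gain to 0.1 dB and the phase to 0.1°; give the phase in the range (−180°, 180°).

At s = jω = j2:
zero (s+2000): 2000 + j2 → |·| = √(2000²+2²) = √4000004 ≈ 2000, ∠ = arctan(2/2000) ≈ 0.06°
pole (s+2): 2 + j2 → |·| = √(2²+2²) = √8 ≈ 2.8284, ∠ = arctan(2/2) ≈ 45.00°
pole (s+154): 154 + j2 → |·| = √(154²+2²) = √23720 ≈ 154.01, ∠ = arctan(2/154) ≈ 0.74°
|H| = 1 · 2000 / 435.6 ≈ 4.5914
Gain = 20 log₁₀(4.5914) ≈ 13.24 dB
∠H = 0.06° − 45.74° = -45.68°

13.2 dB, -45.7°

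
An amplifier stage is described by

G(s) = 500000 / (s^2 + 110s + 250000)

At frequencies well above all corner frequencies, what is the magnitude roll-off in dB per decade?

-40 dB/decade

Each pole contributes −20 dB/decade at high frequency; each zero contributes +20 dB/decade.
Net: 0 zero(s) − 2 pole(s) → -40 dB/decade.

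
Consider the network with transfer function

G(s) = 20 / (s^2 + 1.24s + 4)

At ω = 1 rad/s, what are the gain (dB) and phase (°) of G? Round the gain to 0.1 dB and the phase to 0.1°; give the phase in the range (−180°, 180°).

At s = jω = j1:
quadratic: (j1)² + 1.24·j1 + 4 = 3 + j1.24 → |·| ≈ 3.2462, ∠ ≈ 22.46°
|G| = 20 / 3.2462 ≈ 6.161
Gain = 20 log₁₀(6.161) ≈ 15.79 dB
∠G = 0.00° − 22.46° = -22.46°

15.8 dB, -22.5°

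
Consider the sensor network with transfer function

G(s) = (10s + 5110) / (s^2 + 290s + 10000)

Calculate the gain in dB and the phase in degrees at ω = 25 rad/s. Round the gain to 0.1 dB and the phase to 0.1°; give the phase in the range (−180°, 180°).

Substitute s = j25:
Numerator: 10(j25) + 5110 = 5110 + j250
Denominator: (j25)^2 + 290(j25) + 10000 = 9375 + j7250
|N| = √(5110² + 250²) ≈ 5116.1, ∠N ≈ 2.80°
|D| = √(9375² + 7250²) ≈ 11851, ∠D ≈ 37.72°
|G| = 5116.1 / 11851 ≈ 0.4317
Gain = 20 log₁₀(0.4317) ≈ -7.30 dB
∠G = 2.80° − 37.72° = -34.92°

-7.3 dB, -34.9°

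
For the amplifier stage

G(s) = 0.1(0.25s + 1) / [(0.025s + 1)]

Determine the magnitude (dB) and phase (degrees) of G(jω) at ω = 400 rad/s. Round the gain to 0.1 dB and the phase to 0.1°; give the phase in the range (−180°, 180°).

-0.0 dB, 5.1°

At ω = 400 rad/s:
zero (1 + j400·0.25) = 1 + j100 → |·| ≈ 100, ∠ ≈ 89.43°
pole (1 + j400·0.025) = 1 + j10 → |·| ≈ 10.05, ∠ ≈ 84.29°
|G| = 0.1 · 100 / (10.05) ≈ 0.99502
Gain = 20 log₁₀(0.99502) ≈ -0.04 dB
∠G = (89.43°) − (84.29°) = 5.14°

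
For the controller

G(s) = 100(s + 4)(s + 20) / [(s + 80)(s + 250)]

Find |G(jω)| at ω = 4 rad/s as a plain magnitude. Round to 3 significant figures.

At s = jω = j4:
zero (s+4): 4 + j4 → |·| = √(4²+4²) = √32 ≈ 5.6569, ∠ = arctan(4/4) ≈ 45.00°
zero (s+20): 20 + j4 → |·| = √(20²+4²) = √416 ≈ 20.396, ∠ = arctan(4/20) ≈ 11.31°
pole (s+80): 80 + j4 → |·| = √(80²+4²) = √6416 ≈ 80.1, ∠ = arctan(4/80) ≈ 2.86°
pole (s+250): 250 + j4 → |·| = √(250²+4²) = √62516 ≈ 250.03, ∠ = arctan(4/250) ≈ 0.92°
|G| = 100 · 115.38 / 20027 ≈ 0.57612

0.576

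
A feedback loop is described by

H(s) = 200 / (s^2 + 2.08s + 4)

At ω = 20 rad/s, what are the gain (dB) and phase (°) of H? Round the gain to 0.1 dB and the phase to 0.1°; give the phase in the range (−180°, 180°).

At s = jω = j20:
quadratic: (j20)² + 2.08·j20 + 4 = -396 + j41.6 → |·| ≈ 398.18, ∠ ≈ 174.00°
|H| = 200 / 398.18 ≈ 0.50229
Gain = 20 log₁₀(0.50229) ≈ -5.98 dB
∠H = 0.00° − 174.00° = -174.00°

-6.0 dB, -174.0°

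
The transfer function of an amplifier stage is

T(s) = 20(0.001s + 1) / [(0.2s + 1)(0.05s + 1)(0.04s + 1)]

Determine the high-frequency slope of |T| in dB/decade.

Each pole contributes −20 dB/decade at high frequency; each zero contributes +20 dB/decade.
Net: 1 zero(s) − 3 pole(s) → -40 dB/decade.

-40 dB/decade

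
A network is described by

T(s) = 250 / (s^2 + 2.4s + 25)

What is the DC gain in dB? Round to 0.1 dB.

20.0 dB

T(0) = 250 / 25 = 10
20 log₁₀(10) ≈ 20.00 dB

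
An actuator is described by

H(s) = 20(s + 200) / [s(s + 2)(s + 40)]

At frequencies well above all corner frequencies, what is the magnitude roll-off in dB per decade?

-40 dB/decade

Each pole contributes −20 dB/decade at high frequency; each zero contributes +20 dB/decade.
Net: 1 zero(s) − 3 pole(s) → -40 dB/decade.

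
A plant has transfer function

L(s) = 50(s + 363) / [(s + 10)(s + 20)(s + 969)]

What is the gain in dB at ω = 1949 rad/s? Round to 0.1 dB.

-98.4 dB

At s = jω = j1949:
zero (s+363): 363 + j1949 → |·| = √(363²+1949²) = √3930370 ≈ 1982.5, ∠ = arctan(1949/363) ≈ 79.45°
pole (s+10): 10 + j1949 → |·| = √(10²+1949²) = √3798701 ≈ 1949, ∠ = arctan(1949/10) ≈ 89.71°
pole (s+20): 20 + j1949 → |·| = √(20²+1949²) = √3799001 ≈ 1949.1, ∠ = arctan(1949/20) ≈ 89.41°
pole (s+969): 969 + j1949 → |·| = √(969²+1949²) = √4737562 ≈ 2176.6, ∠ = arctan(1949/969) ≈ 63.56°
|L| = 50 · 1982.5 / 8.2685e+09 ≈ 1.1988e-05
Gain = 20 log₁₀(1.1988e-05) ≈ -98.43 dB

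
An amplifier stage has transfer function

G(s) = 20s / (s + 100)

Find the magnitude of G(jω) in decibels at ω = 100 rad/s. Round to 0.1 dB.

At s = jω = j100:
zero at origin: s = j100 → |·| = 100, ∠ = 90.00°
pole (s+100): 100 + j100 → |·| = √(100²+100²) = √20000 ≈ 141.42, ∠ = arctan(100/100) ≈ 45.00°
|G| = 20 · 100 / 141.42 ≈ 14.142
Gain = 20 log₁₀(14.142) ≈ 23.01 dB

23.0 dB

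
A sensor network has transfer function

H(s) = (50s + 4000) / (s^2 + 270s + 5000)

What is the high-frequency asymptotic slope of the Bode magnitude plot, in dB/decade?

Each pole contributes −20 dB/decade at high frequency; each zero contributes +20 dB/decade.
Net: 1 zero(s) − 2 pole(s) → -20 dB/decade.

-20 dB/decade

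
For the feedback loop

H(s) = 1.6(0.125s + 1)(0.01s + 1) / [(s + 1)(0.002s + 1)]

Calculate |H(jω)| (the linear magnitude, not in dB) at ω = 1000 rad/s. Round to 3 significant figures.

0.899

At ω = 1000 rad/s:
zero (1 + j1000·0.125) = 1 + j125 → |·| ≈ 125, ∠ ≈ 89.54°
zero (1 + j1000·0.01) = 1 + j10 → |·| ≈ 10.05, ∠ ≈ 84.29°
pole (1 + j1000·1) = 1 + j1000 → |·| ≈ 1000, ∠ ≈ 89.94°
pole (1 + j1000·0.002) = 1 + j2 → |·| ≈ 2.2361, ∠ ≈ 63.43°
|H| = 1.6 · 125 · 10.05 / (1000 · 2.2361) ≈ 0.89889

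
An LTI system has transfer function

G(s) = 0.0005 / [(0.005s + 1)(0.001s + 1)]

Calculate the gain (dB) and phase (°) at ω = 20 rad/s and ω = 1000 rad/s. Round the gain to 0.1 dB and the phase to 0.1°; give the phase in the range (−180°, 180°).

ω = 20: -66.1 dB, -6.9°; ω = 1000: -83.2 dB, -123.7°

At ω = 20 rad/s:
pole (1 + j20·0.005) = 1 + j0.1 → |·| ≈ 1.005, ∠ ≈ 5.71°
pole (1 + j20·0.001) = 1 + j0.02 → |·| ≈ 1.0002, ∠ ≈ 1.15°
|G| = 0.0005 · 1 / (1.005 · 1.0002) ≈ 0.00049741
Gain = 20 log₁₀(0.00049741) ≈ -66.07 dB
∠G = (0°) − (5.71° + 1.15°) = -6.86°

At ω = 1000 rad/s:
pole (1 + j1000·0.005) = 1 + j5 → |·| ≈ 5.099, ∠ ≈ 78.69°
pole (1 + j1000·0.001) = 1 + j1 → |·| ≈ 1.4142, ∠ ≈ 45.00°
|G| = 0.0005 · 1 / (5.099 · 1.4142) ≈ 6.9338e-05
Gain = 20 log₁₀(6.9338e-05) ≈ -83.18 dB
∠G = (0°) − (78.69° + 45.00°) = -123.69°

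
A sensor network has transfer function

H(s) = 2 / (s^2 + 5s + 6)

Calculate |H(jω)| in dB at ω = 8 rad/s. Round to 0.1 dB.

-30.9 dB

Substitute s = j8:
Numerator: 2 = 2 + j0
Denominator: (j8)^2 + 5(j8) + 6 = -58 + j40
|N| = √(2² + 0²) ≈ 2, ∠N ≈ 0.00°
|D| = √(58² + 40²) ≈ 70.456, ∠D ≈ 145.41°
|H| = 2 / 70.456 ≈ 0.028387
Gain = 20 log₁₀(0.028387) ≈ -30.94 dB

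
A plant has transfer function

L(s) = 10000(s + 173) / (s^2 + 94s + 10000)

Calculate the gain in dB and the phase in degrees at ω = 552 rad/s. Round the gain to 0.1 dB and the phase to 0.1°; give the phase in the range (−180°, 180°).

25.7 dB, -97.4°

At s = jω = j552:
zero (s+173): 173 + j552 → |·| = √(173²+552²) = √334633 ≈ 578.47, ∠ = arctan(552/173) ≈ 72.60°
quadratic: (j552)² + 94·j552 + 10000 = -294704 + j51888 → |·| ≈ 2.9924e+05, ∠ ≈ 170.01°
|L| = 10000 · 578.47 / 2.9924e+05 ≈ 19.331
Gain = 20 log₁₀(19.331) ≈ 25.73 dB
∠L = 72.60° − 170.01° = -97.41°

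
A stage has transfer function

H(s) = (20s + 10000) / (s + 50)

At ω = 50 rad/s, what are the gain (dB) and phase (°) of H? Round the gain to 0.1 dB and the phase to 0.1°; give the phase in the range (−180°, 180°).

43.1 dB, -39.3°

Substitute s = j50:
Numerator: 20(j50) + 10000 = 10000 + j1000
Denominator: (j50) + 50 = 50 + j50
|N| = √(10000² + 1000²) ≈ 10050, ∠N ≈ 5.71°
|D| = √(50² + 50²) ≈ 70.711, ∠D ≈ 45.00°
|H| = 10050 / 70.711 ≈ 142.13
Gain = 20 log₁₀(142.13) ≈ 43.05 dB
∠H = 5.71° − 45.00° = -39.29°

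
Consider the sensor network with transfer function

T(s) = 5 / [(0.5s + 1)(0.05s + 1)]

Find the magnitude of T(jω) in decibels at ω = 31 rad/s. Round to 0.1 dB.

At ω = 31 rad/s:
pole (1 + j31·0.5) = 1 + j15.5 → |·| ≈ 15.532, ∠ ≈ 86.31°
pole (1 + j31·0.05) = 1 + j1.55 → |·| ≈ 1.8446, ∠ ≈ 57.17°
|T| = 5 · 1 / (15.532 · 1.8446) ≈ 0.17452
Gain = 20 log₁₀(0.17452) ≈ -15.16 dB

-15.2 dB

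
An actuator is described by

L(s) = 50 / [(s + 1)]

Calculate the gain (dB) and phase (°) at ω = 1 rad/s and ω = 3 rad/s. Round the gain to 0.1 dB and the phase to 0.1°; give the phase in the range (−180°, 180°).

At ω = 1 rad/s:
pole (1 + j1·1) = 1 + j1 → |·| ≈ 1.4142, ∠ ≈ 45.00°
|L| = 50 · 1 / (1.4142) ≈ 35.356
Gain = 20 log₁₀(35.356) ≈ 30.97 dB
∠L = (0°) − (45.00°) = -45.00°

At ω = 3 rad/s:
pole (1 + j3·1) = 1 + j3 → |·| ≈ 3.1623, ∠ ≈ 71.57°
|L| = 50 · 1 / (3.1623) ≈ 15.811
Gain = 20 log₁₀(15.811) ≈ 23.98 dB
∠L = (0°) − (71.57°) = -71.57°

ω = 1: 31.0 dB, -45.0°; ω = 3: 24.0 dB, -71.6°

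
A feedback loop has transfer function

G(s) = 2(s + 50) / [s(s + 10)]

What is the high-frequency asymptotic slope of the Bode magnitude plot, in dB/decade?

Each pole contributes −20 dB/decade at high frequency; each zero contributes +20 dB/decade.
Net: 1 zero(s) − 2 pole(s) → -20 dB/decade.

-20 dB/decade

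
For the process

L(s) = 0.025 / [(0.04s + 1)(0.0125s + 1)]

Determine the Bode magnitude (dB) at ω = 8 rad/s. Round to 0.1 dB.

-32.5 dB

At ω = 8 rad/s:
pole (1 + j8·0.04) = 1 + j0.32 → |·| ≈ 1.05, ∠ ≈ 17.74°
pole (1 + j8·0.0125) = 1 + j0.1 → |·| ≈ 1.005, ∠ ≈ 5.71°
|L| = 0.025 · 1 / (1.05 · 1.005) ≈ 0.023691
Gain = 20 log₁₀(0.023691) ≈ -32.51 dB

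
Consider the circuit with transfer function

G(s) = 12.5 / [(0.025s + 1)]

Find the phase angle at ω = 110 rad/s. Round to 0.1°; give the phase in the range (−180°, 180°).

-70.0°

At ω = 110 rad/s:
pole (1 + j110·0.025) = 1 + j2.75 → |·| ≈ 2.9262, ∠ ≈ 70.02°
∠G = (0°) − (70.02°) = -70.02°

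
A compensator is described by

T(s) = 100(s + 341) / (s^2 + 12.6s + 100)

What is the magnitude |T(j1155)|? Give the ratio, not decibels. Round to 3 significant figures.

0.0903

At s = jω = j1155:
zero (s+341): 341 + j1155 → |·| = √(341²+1155²) = √1450306 ≈ 1204.3, ∠ = arctan(1155/341) ≈ 73.55°
quadratic: (j1155)² + 12.6·j1155 + 100 = -1333925 + j14553 → |·| ≈ 1.334e+06, ∠ ≈ 179.37°
|T| = 100 · 1204.3 / 1.334e+06 ≈ 0.090277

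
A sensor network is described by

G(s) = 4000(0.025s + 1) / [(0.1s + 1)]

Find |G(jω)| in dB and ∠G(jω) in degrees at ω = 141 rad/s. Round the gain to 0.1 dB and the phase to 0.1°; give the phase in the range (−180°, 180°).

At ω = 141 rad/s:
zero (1 + j141·0.025) = 1 + j3.525 → |·| ≈ 3.6641, ∠ ≈ 74.16°
pole (1 + j141·0.1) = 1 + j14.1 → |·| ≈ 14.135, ∠ ≈ 85.94°
|G| = 4000 · 3.6641 / (14.135) ≈ 1036.9
Gain = 20 log₁₀(1036.9) ≈ 60.31 dB
∠G = (74.16°) − (85.94°) = -11.78°

60.3 dB, -11.8°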